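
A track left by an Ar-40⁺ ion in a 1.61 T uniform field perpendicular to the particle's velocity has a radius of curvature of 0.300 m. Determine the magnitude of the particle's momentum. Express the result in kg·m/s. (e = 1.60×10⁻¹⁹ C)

p ≈ 7.73×10^-20 kg·m/s

Since qvB = mv²/r, the momentum p = mv = qBr.
p = (1×1.60×10^-19)(1.61)(0.300) = 7.73×10^-20 kg·m/s.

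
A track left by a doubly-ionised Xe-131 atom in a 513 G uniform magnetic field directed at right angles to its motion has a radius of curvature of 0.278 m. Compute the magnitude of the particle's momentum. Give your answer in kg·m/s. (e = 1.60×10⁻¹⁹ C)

p ≈ 4.56×10^-21 kg·m/s

Since qvB = mv²/r, the momentum p = mv = qBr.
p = (2×1.60×10^-19)(0.0513)(0.278) = 4.56×10^-21 kg·m/s.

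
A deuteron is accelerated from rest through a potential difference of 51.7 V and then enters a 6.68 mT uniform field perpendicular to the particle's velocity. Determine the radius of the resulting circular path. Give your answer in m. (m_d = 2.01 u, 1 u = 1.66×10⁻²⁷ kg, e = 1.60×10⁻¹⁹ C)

r ≈ 0.220 m

The kinetic energy gained is K = qV = (1×1.60×10^-19)(51.7) = 8.27×10^-18 J.
v = √(2K/m) = 7.04×10^4 m/s.
r = mv/(qB) = (3.34×10^-27)(7.04×10^4) / [(1×1.60×10^-19)(6.68×10^-3)] = 0.220 m.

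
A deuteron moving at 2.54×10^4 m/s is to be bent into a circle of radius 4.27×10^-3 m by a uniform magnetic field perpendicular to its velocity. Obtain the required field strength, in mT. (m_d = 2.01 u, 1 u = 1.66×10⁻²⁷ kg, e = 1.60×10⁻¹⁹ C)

qvB = mv²/r gives B = mv/(qr).
B = (3.34×10^-27)(2.54×10^4) / [(1×1.60×10^-19)(4.27×10^-3)] = 0.124 T.

B ≈ 124 mT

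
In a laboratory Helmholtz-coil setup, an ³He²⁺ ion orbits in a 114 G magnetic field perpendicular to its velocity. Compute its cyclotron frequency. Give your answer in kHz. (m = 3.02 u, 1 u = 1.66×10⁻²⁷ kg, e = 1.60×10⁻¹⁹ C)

f ≈ 116 kHz

f = qB/(2πm) = (2×1.60×10^-19)(0.0114) / [2π(5.01×10^-27)] = 1.16×10^5 Hz.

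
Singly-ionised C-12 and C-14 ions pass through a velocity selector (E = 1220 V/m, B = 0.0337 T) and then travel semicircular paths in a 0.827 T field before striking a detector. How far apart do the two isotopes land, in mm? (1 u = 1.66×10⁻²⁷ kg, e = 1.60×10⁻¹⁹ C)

Both emerge at v = E/B₁ = 3.62×10^4 m/s.
r = mv/(qB₂), so r₁ = 5.450×10^-3 m and r₂ = 6.358×10^-3 m, giving Δr = 9.08×10^-4 m.
After a semicircle each ion lands a diameter 2r from the entry slit, so the separation is 2Δr = 1.82×10^-3 m.

Δd ≈ 1.82 mm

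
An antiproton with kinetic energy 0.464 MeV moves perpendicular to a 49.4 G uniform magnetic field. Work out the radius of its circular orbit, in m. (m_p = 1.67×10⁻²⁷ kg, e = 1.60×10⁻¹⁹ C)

r ≈ 19.9 m

Convert the energy: K = 0.464 MeV = 7.42×10^-14 J.
v = √(2K/m) = √(2·7.42×10^-14/1.67×10^-27) = 9.43×10^6 m/s.
r = mv/(qB) = (1.67×10^-27)(9.43×10^6) / [(1×1.60×10^-19)(4.94×10^-3)] = 19.9 m.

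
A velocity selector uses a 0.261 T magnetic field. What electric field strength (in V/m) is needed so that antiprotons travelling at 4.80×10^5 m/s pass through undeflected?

E ≈ 1.25×10^5 V/m

qE = qvB ⇒ E = vB = (4.80×10^5)(0.261) = 1.25×10^5 V/m.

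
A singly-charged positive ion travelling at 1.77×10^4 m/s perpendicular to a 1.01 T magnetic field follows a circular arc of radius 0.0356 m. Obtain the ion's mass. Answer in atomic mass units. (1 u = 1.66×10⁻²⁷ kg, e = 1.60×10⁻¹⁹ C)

m ≈ 196 u

qvB = mv²/r ⇒ m = qBr/v.
m = (1×1.60×10^-19)(1.01)(0.0356) / (1.77×10^4) = 3.25×10^-25 kg = 196 u.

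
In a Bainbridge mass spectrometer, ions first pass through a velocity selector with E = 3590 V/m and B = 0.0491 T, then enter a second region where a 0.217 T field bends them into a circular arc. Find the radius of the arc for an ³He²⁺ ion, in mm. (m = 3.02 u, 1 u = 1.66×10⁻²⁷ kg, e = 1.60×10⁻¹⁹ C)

The selector passes v = E/B = 3590/0.0491 = 7.31×10^4 m/s.
In the deflection region, r = mv/(qB₂) = (5.01×10^-27)(7.31×10^4) / [(2×1.60×10^-19)(0.217)] = 5.28×10^-3 m.

r ≈ 5.28 mm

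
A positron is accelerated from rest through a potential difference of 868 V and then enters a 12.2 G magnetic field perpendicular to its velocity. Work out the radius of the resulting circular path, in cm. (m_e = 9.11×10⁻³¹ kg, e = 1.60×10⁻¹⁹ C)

r ≈ 8.15 cm

The kinetic energy gained is K = qV = (1×1.60×10^-19)(868) = 1.39×10^-16 J.
v = √(2K/m) = 1.75×10^7 m/s.
r = mv/(qB) = (9.11×10^-31)(1.75×10^7) / [(1×1.60×10^-19)(1.22×10^-3)] = 0.0815 m.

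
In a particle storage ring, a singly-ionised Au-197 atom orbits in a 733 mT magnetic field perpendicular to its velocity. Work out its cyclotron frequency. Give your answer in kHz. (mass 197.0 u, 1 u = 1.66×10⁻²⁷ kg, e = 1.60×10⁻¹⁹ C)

f = qB/(2πm) = (1×1.60×10^-19)(0.733) / [2π(3.27×10^-25)] = 5.71×10^4 Hz.

f ≈ 57.1 kHz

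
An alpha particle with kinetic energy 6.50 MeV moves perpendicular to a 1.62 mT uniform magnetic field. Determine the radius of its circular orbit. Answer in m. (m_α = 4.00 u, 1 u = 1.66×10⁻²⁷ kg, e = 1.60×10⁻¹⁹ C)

Convert the energy: K = 6.50 MeV = 1.04×10^-12 J.
v = √(2K/m) = √(2·1.04×10^-12/6.64×10^-27) = 1.77×10^7 m/s.
r = mv/(qB) = (6.64×10^-27)(1.77×10^7) / [(2×1.60×10^-19)(1.62×10^-3)] = 227 m.

r ≈ 227 m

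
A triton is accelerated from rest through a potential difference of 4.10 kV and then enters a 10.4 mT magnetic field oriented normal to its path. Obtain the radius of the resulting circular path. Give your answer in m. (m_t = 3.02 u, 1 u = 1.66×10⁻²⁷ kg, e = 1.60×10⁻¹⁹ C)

The kinetic energy gained is K = qV = (1×1.60×10^-19)(4100) = 6.56×10^-16 J.
v = √(2K/m) = 5.12×10^5 m/s.
r = mv/(qB) = (5.01×10^-27)(5.12×10^5) / [(1×1.60×10^-19)(0.0104)] = 1.54 m.

r ≈ 1.54 m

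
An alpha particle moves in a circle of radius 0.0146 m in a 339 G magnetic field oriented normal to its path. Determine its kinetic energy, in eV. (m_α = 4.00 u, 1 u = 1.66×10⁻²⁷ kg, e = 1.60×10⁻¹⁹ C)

K ≈ 11.8 eV

v = qBr/m = (2×1.60×10^-19)(0.0339)(0.0146) / (6.64×10^-27) = 2.39×10^4 m/s.
K = ½mv² = 0.5·(6.64×10^-27)·(2.39×10^4)² = 1.89×10^-18 J = 11.8 eV.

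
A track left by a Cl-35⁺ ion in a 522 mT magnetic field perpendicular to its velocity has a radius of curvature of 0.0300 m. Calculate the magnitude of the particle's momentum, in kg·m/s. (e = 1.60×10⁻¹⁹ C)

p ≈ 2.51×10^-21 kg·m/s

Since qvB = mv²/r, the momentum p = mv = qBr.
p = (1×1.60×10^-19)(0.522)(0.0300) = 2.51×10^-21 kg·m/s.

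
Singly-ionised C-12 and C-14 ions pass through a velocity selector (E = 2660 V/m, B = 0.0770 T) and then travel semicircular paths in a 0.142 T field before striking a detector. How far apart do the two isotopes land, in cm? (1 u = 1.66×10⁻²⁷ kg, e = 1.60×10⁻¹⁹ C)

Δd ≈ 1.01 cm

Both emerge at v = E/B₁ = 3.45×10^4 m/s.
r = mv/(qB₂), so r₁ = 0.03029 m and r₂ = 0.03534 m, giving Δr = 5.05×10^-3 m.
After a semicircle each ion lands a diameter 2r from the entry slit, so the separation is 2Δr = 0.0101 m.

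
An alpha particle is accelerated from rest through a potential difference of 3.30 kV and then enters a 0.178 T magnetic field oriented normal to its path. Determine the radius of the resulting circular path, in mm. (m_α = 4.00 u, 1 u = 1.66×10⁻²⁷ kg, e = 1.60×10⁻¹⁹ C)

The kinetic energy gained is K = qV = (2×1.60×10^-19)(3300) = 1.06×10^-15 J.
v = √(2K/m) = 5.64×10^5 m/s.
r = mv/(qB) = (6.64×10^-27)(5.64×10^5) / [(2×1.60×10^-19)(0.178)] = 0.0657 m.

r ≈ 65.7 mm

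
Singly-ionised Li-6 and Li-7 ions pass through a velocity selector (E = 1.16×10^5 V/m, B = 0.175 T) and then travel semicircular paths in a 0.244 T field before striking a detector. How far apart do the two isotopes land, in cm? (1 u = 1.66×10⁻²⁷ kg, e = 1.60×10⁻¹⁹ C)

Δd ≈ 5.64 cm

Both emerge at v = E/B₁ = 6.63×10^5 m/s.
r = mv/(qB₂), so r₁ = 0.1691 m and r₂ = 0.1973 m, giving Δr = 0.0282 m.
After a semicircle each ion lands a diameter 2r from the entry slit, so the separation is 2Δr = 0.0564 m.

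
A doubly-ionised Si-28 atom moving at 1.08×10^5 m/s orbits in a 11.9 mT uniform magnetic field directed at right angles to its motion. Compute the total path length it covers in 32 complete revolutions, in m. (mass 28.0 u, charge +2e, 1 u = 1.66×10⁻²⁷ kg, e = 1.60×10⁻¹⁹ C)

r = mv/(qB) = 1.32 m, so one revolution covers 2πr = 8.28 m.
In 32 revolutions: L = 32·2πr = 265 m.

L ≈ 265 m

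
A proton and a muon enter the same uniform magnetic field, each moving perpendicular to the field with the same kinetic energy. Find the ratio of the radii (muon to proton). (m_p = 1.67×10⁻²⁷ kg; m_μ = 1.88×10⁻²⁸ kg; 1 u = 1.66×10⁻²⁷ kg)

ratio ≈ 0.336

r = √(2mK)/(qB) ⇒ at equal K, r ∝ √m/q.
r_{muon}/r_{proton} = 0.336.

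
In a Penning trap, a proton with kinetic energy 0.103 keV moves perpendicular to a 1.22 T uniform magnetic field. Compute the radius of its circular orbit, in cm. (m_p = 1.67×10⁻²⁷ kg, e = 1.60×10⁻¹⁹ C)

Convert the energy: K = 0.103 keV = 1.65×10^-17 J.
v = √(2K/m) = √(2·1.65×10^-17/1.67×10^-27) = 1.40×10^5 m/s.
r = mv/(qB) = (1.67×10^-27)(1.40×10^5) / [(1×1.60×10^-19)(1.22)] = 1.20×10^-3 m.

r ≈ 0.120 cm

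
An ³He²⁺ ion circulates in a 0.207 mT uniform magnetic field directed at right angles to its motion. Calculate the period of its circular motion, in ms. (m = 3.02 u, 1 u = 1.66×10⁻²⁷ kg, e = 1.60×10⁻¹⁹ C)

The cyclotron period is independent of speed: T = 2πm/(qB).
T = 2π(5.01×10^-27) / [(2×1.60×10^-19)(2.07×10^-4)] = 4.76×10^-4 s.

T ≈ 0.476 ms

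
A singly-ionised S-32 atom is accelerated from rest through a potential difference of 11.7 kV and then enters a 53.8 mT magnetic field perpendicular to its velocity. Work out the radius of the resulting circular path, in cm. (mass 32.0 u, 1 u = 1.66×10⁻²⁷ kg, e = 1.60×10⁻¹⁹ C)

The kinetic energy gained is K = qV = (1×1.60×10^-19)(1.17×10^4) = 1.87×10^-15 J.
v = √(2K/m) = 2.65×10^5 m/s.
r = mv/(qB) = (5.31×10^-26)(2.65×10^5) / [(1×1.60×10^-19)(0.0538)] = 1.64 m.

r ≈ 164 cm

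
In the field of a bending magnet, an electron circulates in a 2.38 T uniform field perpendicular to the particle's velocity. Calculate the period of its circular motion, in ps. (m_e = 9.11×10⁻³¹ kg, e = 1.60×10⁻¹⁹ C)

T ≈ 15.0 ps

The cyclotron period is independent of speed: T = 2πm/(qB).
T = 2π(9.11×10^-31) / [(1×1.60×10^-19)(2.38)] = 1.50×10^-11 s.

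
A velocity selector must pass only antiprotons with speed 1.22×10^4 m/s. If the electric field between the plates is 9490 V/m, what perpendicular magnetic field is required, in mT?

B ≈ 778 mT

qE = qvB ⇒ B = E/v = (9490) / (1.22×10^4) = 0.778 T.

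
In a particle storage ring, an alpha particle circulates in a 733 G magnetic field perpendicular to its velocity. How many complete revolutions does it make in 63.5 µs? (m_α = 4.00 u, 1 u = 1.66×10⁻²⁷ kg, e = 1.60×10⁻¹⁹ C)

T = 2πm/(qB) = 2π(6.64×10^-27) / [(2×1.60×10^-19)(0.0733)] = 1.7787×10^-6 s.
N = t/T = 6.35×10^-5 / 1.7787×10^-6 ≈ 35.70, so 35 complete revolutions.

N = 35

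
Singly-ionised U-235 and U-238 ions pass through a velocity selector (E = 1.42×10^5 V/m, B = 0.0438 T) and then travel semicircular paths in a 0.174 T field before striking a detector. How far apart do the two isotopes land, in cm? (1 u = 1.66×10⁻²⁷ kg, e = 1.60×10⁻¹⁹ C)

Both emerge at v = E/B₁ = 3.24×10^6 m/s.
r = mv/(qB₂), so r₁ = 45.428 m and r₂ = 46.008 m, giving Δr = 0.580 m.
After a semicircle each ion lands a diameter 2r from the entry slit, so the separation is 2Δr = 1.16 m.

Δd ≈ 116 cm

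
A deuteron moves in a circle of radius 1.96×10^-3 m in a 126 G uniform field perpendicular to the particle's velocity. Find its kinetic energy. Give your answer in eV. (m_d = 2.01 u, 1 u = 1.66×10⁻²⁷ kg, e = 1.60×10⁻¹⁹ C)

v = qBr/m = (1×1.60×10^-19)(0.0126)(1.96×10^-3) / (3.34×10^-27) = 1180 m/s.
K = ½mv² = 0.5·(3.34×10^-27)·(1180)² = 2.34×10^-21 J = 0.0146 eV.

K ≈ 0.0146 eV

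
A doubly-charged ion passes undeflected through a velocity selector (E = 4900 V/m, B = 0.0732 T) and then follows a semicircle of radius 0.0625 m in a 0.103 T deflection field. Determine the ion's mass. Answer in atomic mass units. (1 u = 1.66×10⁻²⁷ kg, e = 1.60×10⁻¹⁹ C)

v = E/B₁ = 6.69×10^4 m/s.
From r = mv/(qB₂), m = qB₂r/v = (2×1.60×10^-19)(0.103)(0.0625) / (6.69×10^4) = 3.08×10^-26 kg.
In atomic mass units: m = 3.08×10^-26 / 1.66×10^-27 = 18.5 u.

m ≈ 18.5 u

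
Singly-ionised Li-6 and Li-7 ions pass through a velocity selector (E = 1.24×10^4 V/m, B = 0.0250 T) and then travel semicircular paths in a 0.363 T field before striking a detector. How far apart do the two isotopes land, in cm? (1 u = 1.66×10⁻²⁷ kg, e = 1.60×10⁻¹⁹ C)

Δd ≈ 2.84 cm

Both emerge at v = E/B₁ = 4.96×10^5 m/s.
r = mv/(qB₂), so r₁ = 0.0851 m and r₂ = 0.0992 m, giving Δr = 0.0142 m.
After a semicircle each ion lands a diameter 2r from the entry slit, so the separation is 2Δr = 0.0284 m.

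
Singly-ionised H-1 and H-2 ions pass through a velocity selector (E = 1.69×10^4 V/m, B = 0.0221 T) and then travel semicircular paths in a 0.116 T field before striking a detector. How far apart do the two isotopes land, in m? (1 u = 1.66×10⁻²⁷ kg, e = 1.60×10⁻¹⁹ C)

Δd ≈ 0.137 m

Both emerge at v = E/B₁ = 7.65×10^5 m/s.
r = mv/(qB₂), so r₁ = 0.06840 m and r₂ = 0.1368 m, giving Δr = 0.0684 m.
After a semicircle each ion lands a diameter 2r from the entry slit, so the separation is 2Δr = 0.137 m.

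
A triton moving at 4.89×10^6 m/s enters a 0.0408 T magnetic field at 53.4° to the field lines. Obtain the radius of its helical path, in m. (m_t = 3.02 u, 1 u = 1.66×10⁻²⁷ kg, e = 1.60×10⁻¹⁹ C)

r ≈ 3.01 m

Only the perpendicular component v⊥ = v sin53.4° = 3.93×10^6 m/s is bent by the field.
r = m v⊥ /(qB) = (5.01×10^-27)(3.93×10^6) / [(1×1.60×10^-19)(0.0408)] = 3.01 m.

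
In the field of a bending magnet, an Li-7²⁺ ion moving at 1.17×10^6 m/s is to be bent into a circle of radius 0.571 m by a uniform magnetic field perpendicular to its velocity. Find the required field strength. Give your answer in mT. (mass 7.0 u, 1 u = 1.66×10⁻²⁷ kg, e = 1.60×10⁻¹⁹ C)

qvB = mv²/r gives B = mv/(qr).
B = (1.16×10^-26)(1.17×10^6) / [(2×1.60×10^-19)(0.571)] = 0.0744 T.

B ≈ 74.4 mT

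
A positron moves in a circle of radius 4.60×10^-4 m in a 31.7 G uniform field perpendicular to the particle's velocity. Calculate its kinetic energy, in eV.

K ≈ 0.187 eV

v = qBr/m = (1×1.60×10^-19)(3.17×10^-3)(4.60×10^-4) / (9.11×10^-31) = 2.56×10^5 m/s.
K = ½mv² = 0.5·(9.11×10^-31)·(2.56×10^5)² = 2.99×10^-20 J = 0.187 eV.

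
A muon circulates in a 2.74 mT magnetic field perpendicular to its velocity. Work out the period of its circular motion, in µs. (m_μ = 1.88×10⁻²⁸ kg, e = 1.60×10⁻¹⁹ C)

The cyclotron period is independent of speed: T = 2πm/(qB).
T = 2π(1.88×10^-28) / [(1×1.60×10^-19)(2.74×10^-3)] = 2.69×10^-6 s.

T ≈ 2.69 µs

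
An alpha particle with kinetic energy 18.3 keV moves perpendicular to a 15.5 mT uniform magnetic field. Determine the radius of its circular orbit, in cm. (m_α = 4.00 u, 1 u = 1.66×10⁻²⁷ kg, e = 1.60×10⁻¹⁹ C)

Convert the energy: K = 18.3 keV = 2.93×10^-15 J.
v = √(2K/m) = √(2·2.93×10^-15/6.64×10^-27) = 9.39×10^5 m/s.
r = mv/(qB) = (6.64×10^-27)(9.39×10^5) / [(2×1.60×10^-19)(0.0155)] = 1.26 m.

r ≈ 126 cm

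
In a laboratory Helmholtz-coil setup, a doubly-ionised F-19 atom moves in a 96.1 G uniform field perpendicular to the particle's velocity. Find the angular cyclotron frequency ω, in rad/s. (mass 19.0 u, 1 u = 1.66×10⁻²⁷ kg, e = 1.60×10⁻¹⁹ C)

ω = qB/m = (2×1.60×10^-19)(9.61×10^-3) / (3.15×10^-26) = 9.75×10^4 rad/s.

ω ≈ 9.75×10^4 rad/s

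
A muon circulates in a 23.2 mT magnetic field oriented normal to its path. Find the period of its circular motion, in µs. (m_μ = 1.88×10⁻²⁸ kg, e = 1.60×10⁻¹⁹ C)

T ≈ 0.318 µs

The cyclotron period is independent of speed: T = 2πm/(qB).
T = 2π(1.88×10^-28) / [(1×1.60×10^-19)(0.0232)] = 3.18×10^-7 s.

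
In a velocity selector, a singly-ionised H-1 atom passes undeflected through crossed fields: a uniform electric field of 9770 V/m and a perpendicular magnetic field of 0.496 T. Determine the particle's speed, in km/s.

v ≈ 19.7 km/s

For zero net force, qE = qvB, so v = E/B.
v = (9770) / (0.496) = 1.97×10^4 m/s.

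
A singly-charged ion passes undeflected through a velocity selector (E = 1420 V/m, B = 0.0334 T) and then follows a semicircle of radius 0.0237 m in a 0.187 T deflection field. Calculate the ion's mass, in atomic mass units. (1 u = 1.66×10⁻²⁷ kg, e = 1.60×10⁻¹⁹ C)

v = E/B₁ = 4.25×10^4 m/s.
From r = mv/(qB₂), m = qB₂r/v = (1×1.60×10^-19)(0.187)(0.0237) / (4.25×10^4) = 1.67×10^-26 kg.
In atomic mass units: m = 1.67×10^-26 / 1.66×10^-27 = 10.0 u.

m ≈ 10.0 u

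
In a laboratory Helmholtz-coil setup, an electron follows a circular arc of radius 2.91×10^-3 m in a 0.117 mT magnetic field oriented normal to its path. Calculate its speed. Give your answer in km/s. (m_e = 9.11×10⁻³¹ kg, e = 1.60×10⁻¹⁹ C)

v ≈ 59.8 km/s

From qvB = mv²/r, v = qBr/m.
v = (1×1.60×10^-19)(1.17×10^-4)(2.91×10^-3) / (9.11×10^-31) = 5.98×10^4 m/s.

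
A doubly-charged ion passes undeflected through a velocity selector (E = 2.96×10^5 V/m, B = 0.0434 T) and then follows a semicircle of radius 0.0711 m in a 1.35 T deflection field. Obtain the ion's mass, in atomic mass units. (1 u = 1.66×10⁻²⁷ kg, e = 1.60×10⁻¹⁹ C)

v = E/B₁ = 6.82×10^6 m/s.
From r = mv/(qB₂), m = qB₂r/v = (2×1.60×10^-19)(1.35)(0.0711) / (6.82×10^6) = 4.50×10^-27 kg.
In atomic mass units: m = 4.50×10^-27 / 1.66×10^-27 = 2.71 u.

m ≈ 2.71 u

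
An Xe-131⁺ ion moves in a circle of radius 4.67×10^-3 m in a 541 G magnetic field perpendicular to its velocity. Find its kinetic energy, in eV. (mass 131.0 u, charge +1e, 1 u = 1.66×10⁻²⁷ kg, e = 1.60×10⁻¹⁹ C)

K ≈ 0.0235 eV

v = qBr/m = (1×1.60×10^-19)(0.0541)(4.67×10^-3) / (2.17×10^-25) = 186 m/s.
K = ½mv² = 0.5·(2.17×10^-25)·(186)² = 3.76×10^-21 J = 0.0235 eV.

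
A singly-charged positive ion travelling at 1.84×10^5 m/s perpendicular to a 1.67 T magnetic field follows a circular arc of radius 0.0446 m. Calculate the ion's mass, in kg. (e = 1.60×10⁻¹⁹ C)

m ≈ 6.48×10^-26 kg

qvB = mv²/r ⇒ m = qBr/v.
m = (1×1.60×10^-19)(1.67)(0.0446) / (1.84×10^5) = 6.48×10^-26 kg.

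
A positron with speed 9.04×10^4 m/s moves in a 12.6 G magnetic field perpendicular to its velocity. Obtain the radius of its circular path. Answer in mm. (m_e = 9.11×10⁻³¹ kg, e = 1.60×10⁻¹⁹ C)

The magnetic force provides the centripetal force: qvB = mv²/r, so r = mv/(qB).
r = (9.11×10^-31 kg)(9.04×10^4 m/s) / [(1×1.60×10^-19 C)(1.26×10^-3 T)] = 4.09×10^-4 m.

r ≈ 0.409 mm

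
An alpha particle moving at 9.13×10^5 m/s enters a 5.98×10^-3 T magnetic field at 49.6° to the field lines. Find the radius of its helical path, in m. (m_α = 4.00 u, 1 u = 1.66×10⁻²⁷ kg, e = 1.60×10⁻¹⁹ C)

r ≈ 2.41 m

Only the perpendicular component v⊥ = v sin49.6° = 6.95×10^5 m/s is bent by the field.
r = m v⊥ /(qB) = (6.64×10^-27)(6.95×10^5) / [(2×1.60×10^-19)(5.98×10^-3)] = 2.41 m.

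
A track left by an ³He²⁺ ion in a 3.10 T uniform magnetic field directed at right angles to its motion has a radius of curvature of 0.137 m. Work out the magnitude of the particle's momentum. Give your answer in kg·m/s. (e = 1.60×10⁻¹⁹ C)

p ≈ 1.36×10^-19 kg·m/s

Since qvB = mv²/r, the momentum p = mv = qBr.
p = (2×1.60×10^-19)(3.10)(0.137) = 1.36×10^-19 kg·m/s.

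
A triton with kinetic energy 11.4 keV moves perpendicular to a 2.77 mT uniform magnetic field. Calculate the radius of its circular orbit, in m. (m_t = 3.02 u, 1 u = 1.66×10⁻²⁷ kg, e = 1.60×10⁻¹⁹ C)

Convert the energy: K = 11.4 keV = 1.82×10^-15 J.
v = √(2K/m) = √(2·1.82×10^-15/5.01×10^-27) = 8.53×10^5 m/s.
r = mv/(qB) = (5.01×10^-27)(8.53×10^5) / [(1×1.60×10^-19)(2.77×10^-3)] = 9.65 m.

r ≈ 9.65 m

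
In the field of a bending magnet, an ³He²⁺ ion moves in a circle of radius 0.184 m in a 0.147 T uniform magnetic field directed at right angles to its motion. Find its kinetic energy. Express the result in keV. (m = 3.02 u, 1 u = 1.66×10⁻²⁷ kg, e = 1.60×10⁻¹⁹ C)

K ≈ 46.7 keV

v = qBr/m = (2×1.60×10^-19)(0.147)(0.184) / (5.01×10^-27) = 1.73×10^6 m/s.
K = ½mv² = 0.5·(5.01×10^-27)·(1.73×10^6)² = 7.47×10^-15 J = 46.7 keV.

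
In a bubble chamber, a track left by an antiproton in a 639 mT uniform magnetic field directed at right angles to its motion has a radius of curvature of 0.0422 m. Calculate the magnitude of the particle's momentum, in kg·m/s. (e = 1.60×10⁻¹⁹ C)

p ≈ 4.31×10^-21 kg·m/s

Since qvB = mv²/r, the momentum p = mv = qBr.
p = (1×1.60×10^-19)(0.639)(0.0422) = 4.31×10^-21 kg·m/s.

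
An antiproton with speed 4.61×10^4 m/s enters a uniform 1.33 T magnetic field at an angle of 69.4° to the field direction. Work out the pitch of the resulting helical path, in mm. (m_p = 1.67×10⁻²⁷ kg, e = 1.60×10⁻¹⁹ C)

The velocity component along B is v∥ = v cos69.4° = 1.62×10^4 m/s.
The cyclotron period T = 2πm/(qB) = 4.93×10^-8 s is set by m, q, B alone.
Pitch = v∥·T = (1.62×10^4)(4.93×10^-8) = 8.00×10^-4 m.

pitch ≈ 0.800 mm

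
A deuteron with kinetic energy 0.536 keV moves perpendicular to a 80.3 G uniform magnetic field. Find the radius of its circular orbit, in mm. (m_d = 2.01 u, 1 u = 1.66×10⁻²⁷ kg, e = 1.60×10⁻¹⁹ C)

r ≈ 589 mm

Convert the energy: K = 0.536 keV = 8.58×10^-17 J.
v = √(2K/m) = √(2·8.58×10^-17/3.34×10^-27) = 2.27×10^5 m/s.
r = mv/(qB) = (3.34×10^-27)(2.27×10^5) / [(1×1.60×10^-19)(8.03×10^-3)] = 0.589 m.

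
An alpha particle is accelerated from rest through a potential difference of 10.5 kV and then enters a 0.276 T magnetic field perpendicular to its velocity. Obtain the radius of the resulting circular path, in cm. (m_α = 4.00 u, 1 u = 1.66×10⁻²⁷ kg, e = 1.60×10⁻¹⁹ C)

r ≈ 7.56 cm

The kinetic energy gained is K = qV = (2×1.60×10^-19)(1.05×10^4) = 3.36×10^-15 J.
v = √(2K/m) = 1.01×10^6 m/s.
r = mv/(qB) = (6.64×10^-27)(1.01×10^6) / [(2×1.60×10^-19)(0.276)] = 0.0756 m.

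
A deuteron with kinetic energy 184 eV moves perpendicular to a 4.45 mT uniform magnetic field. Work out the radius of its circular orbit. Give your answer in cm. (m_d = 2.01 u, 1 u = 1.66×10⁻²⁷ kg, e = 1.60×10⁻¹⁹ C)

r ≈ 62.3 cm

Convert the energy: K = 184 eV = 2.94×10^-17 J.
v = √(2K/m) = √(2·2.94×10^-17/3.34×10^-27) = 1.33×10^5 m/s.
r = mv/(qB) = (3.34×10^-27)(1.33×10^5) / [(1×1.60×10^-19)(4.45×10^-3)] = 0.623 m.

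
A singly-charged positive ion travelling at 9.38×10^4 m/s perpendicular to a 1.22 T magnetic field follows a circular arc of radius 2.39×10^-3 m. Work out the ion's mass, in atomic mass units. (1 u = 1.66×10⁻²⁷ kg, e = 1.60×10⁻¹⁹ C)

m ≈ 3.00 u

qvB = mv²/r ⇒ m = qBr/v.
m = (1×1.60×10^-19)(1.22)(2.39×10^-3) / (9.38×10^4) = 4.97×10^-27 kg = 3.00 u.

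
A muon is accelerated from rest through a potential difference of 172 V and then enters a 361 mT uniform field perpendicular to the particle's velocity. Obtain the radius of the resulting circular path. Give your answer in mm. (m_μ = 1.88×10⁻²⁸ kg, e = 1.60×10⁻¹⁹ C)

The kinetic energy gained is K = qV = (1×1.60×10^-19)(172) = 2.75×10^-17 J.
v = √(2K/m) = 5.41×10^5 m/s.
r = mv/(qB) = (1.88×10^-28)(5.41×10^5) / [(1×1.60×10^-19)(0.361)] = 1.76×10^-3 m.

r ≈ 1.76 mm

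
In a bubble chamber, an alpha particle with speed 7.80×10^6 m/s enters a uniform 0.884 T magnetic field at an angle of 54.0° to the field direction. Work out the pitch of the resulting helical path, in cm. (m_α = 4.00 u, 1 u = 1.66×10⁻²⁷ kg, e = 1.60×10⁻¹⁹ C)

pitch ≈ 67.6 cm

The velocity component along B is v∥ = v cos54.0° = 4.58×10^6 m/s.
The cyclotron period T = 2πm/(qB) = 1.47×10^-7 s is set by m, q, B alone.
Pitch = v∥·T = (4.58×10^6)(1.47×10^-7) = 0.676 m.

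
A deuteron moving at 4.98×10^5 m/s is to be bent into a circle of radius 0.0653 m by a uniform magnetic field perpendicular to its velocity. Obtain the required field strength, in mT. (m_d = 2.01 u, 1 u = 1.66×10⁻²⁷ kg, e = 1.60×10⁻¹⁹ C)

B ≈ 159 mT

qvB = mv²/r gives B = mv/(qr).
B = (3.34×10^-27)(4.98×10^5) / [(1×1.60×10^-19)(0.0653)] = 0.159 T.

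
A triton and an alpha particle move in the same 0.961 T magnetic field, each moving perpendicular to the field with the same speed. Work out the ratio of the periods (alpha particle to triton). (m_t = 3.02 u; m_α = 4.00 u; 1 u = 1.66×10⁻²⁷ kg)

T = 2πm/(qB) is independent of speed, so T₂/T₁ = (m₂/q₂)/(m₁/q₁).
T_{alpha particle}/T_{triton} = (6.64×10^-27/2e) / (5.01×10^-27/1e) = 0.662.

ratio ≈ 0.662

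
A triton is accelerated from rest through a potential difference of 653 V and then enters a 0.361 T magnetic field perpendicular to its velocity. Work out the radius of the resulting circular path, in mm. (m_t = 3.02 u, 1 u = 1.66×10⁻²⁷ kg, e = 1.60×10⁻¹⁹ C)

The kinetic energy gained is K = qV = (1×1.60×10^-19)(653) = 1.04×10^-16 J.
v = √(2K/m) = 2.04×10^5 m/s.
r = mv/(qB) = (5.01×10^-27)(2.04×10^5) / [(1×1.60×10^-19)(0.361)] = 0.0177 m.

r ≈ 17.7 mm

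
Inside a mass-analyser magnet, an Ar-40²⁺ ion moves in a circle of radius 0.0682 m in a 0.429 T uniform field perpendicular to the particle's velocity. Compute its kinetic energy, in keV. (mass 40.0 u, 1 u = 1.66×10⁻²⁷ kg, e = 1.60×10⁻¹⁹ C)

v = qBr/m = (2×1.60×10^-19)(0.429)(0.0682) / (6.64×10^-26) = 1.41×10^5 m/s.
K = ½mv² = 0.5·(6.64×10^-26)·(1.41×10^5)² = 6.60×10^-16 J = 4.13 keV.

K ≈ 4.13 keV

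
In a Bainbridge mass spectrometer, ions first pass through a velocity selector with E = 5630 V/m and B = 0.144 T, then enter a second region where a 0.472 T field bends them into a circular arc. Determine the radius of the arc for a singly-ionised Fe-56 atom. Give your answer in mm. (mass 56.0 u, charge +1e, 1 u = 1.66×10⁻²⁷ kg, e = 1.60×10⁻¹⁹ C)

The selector passes v = E/B = 5630/0.144 = 3.91×10^4 m/s.
In the deflection region, r = mv/(qB₂) = (9.30×10^-26)(3.91×10^4) / [(1×1.60×10^-19)(0.472)] = 0.0481 m.

r ≈ 48.1 mm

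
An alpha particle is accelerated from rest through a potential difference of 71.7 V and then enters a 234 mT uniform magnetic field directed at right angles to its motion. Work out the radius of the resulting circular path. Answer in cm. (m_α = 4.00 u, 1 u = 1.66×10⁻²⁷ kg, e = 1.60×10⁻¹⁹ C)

The kinetic energy gained is K = qV = (2×1.60×10^-19)(71.7) = 2.29×10^-17 J.
v = √(2K/m) = 8.31×10^4 m/s.
r = mv/(qB) = (6.64×10^-27)(8.31×10^4) / [(2×1.60×10^-19)(0.234)] = 7.37×10^-3 m.

r ≈ 0.737 cm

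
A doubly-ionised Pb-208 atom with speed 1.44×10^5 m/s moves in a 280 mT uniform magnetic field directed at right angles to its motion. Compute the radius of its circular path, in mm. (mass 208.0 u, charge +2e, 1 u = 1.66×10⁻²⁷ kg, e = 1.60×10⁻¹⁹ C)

The magnetic force provides the centripetal force: qvB = mv²/r, so r = mv/(qB).
r = (3.45×10^-25 kg)(1.44×10^5 m/s) / [(2×1.60×10^-19 C)(0.280 T)] = 0.555 m.

r ≈ 555 mm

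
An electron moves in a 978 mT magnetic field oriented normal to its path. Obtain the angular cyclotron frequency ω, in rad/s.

ω = qB/m = (1×1.60×10^-19)(0.978) / (9.11×10^-31) = 1.72×10^11 rad/s.

ω ≈ 1.72×10^11 rad/s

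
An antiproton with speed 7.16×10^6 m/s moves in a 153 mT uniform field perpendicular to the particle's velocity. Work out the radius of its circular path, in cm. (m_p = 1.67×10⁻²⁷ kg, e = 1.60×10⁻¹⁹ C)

The magnetic force provides the centripetal force: qvB = mv²/r, so r = mv/(qB).
r = (1.67×10^-27 kg)(7.16×10^6 m/s) / [(1×1.60×10^-19 C)(0.153 T)] = 0.488 m.

r ≈ 48.8 cm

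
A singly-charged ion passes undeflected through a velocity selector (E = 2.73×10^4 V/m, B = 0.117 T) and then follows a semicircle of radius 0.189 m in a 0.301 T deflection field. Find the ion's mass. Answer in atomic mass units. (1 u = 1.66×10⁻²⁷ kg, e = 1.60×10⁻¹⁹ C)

v = E/B₁ = 2.33×10^5 m/s.
From r = mv/(qB₂), m = qB₂r/v = (1×1.60×10^-19)(0.301)(0.189) / (2.33×10^5) = 3.90×10^-26 kg.
In atomic mass units: m = 3.90×10^-26 / 1.66×10^-27 = 23.5 u.

m ≈ 23.5 u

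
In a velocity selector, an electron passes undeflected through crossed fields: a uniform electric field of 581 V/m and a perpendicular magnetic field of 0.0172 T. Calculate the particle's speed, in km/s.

v ≈ 33.8 km/s

For zero net force, qE = qvB, so v = E/B.
v = (581) / (0.0172) = 3.38×10^4 m/s.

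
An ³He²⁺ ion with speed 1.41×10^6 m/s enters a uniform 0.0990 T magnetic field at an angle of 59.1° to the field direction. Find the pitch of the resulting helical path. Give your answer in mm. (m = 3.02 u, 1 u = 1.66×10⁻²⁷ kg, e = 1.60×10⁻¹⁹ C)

The velocity component along B is v∥ = v cos59.1° = 7.24×10^5 m/s.
The cyclotron period T = 2πm/(qB) = 9.94×10^-7 s is set by m, q, B alone.
Pitch = v∥·T = (7.24×10^5)(9.94×10^-7) = 0.720 m.

pitch ≈ 720 mm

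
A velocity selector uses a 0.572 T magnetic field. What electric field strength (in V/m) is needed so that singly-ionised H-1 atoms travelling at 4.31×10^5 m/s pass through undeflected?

E ≈ 2.47×10^5 V/m

qE = qvB ⇒ E = vB = (4.31×10^5)(0.572) = 2.47×10^5 V/m.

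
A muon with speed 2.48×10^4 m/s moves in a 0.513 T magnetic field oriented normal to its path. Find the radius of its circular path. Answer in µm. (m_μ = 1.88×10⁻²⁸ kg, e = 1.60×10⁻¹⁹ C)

r ≈ 56.8 µm

The magnetic force provides the centripetal force: qvB = mv²/r, so r = mv/(qB).
r = (1.88×10^-28 kg)(2.48×10^4 m/s) / [(1×1.60×10^-19 C)(0.513 T)] = 5.68×10^-5 m.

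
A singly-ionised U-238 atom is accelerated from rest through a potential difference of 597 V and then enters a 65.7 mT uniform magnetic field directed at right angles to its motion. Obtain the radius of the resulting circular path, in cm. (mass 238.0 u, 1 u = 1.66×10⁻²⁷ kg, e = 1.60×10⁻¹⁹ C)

r ≈ 82.6 cm

The kinetic energy gained is K = qV = (1×1.60×10^-19)(597) = 9.55×10^-17 J.
v = √(2K/m) = 2.20×10^4 m/s.
r = mv/(qB) = (3.95×10^-25)(2.20×10^4) / [(1×1.60×10^-19)(0.0657)] = 0.826 m.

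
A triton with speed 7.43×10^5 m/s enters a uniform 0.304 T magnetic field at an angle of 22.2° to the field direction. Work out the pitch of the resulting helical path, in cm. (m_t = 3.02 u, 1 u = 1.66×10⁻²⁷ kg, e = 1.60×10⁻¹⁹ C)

The velocity component along B is v∥ = v cos22.2° = 6.88×10^5 m/s.
The cyclotron period T = 2πm/(qB) = 6.48×10^-7 s is set by m, q, B alone.
Pitch = v∥·T = (6.88×10^5)(6.48×10^-7) = 0.445 m.

pitch ≈ 44.5 cm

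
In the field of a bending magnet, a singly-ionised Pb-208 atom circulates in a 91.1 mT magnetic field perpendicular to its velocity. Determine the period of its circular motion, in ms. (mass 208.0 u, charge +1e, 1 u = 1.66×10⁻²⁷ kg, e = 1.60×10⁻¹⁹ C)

The cyclotron period is independent of speed: T = 2πm/(qB).
T = 2π(3.45×10^-25) / [(1×1.60×10^-19)(0.0911)] = 1.49×10^-4 s.

T ≈ 0.149 ms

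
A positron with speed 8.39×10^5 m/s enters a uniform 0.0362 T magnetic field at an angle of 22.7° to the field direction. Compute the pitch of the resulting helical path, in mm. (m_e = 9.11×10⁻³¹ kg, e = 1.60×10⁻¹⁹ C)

pitch ≈ 0.765 mm

The velocity component along B is v∥ = v cos22.7° = 7.74×10^5 m/s.
The cyclotron period T = 2πm/(qB) = 9.88×10^-10 s is set by m, q, B alone.
Pitch = v∥·T = (7.74×10^5)(9.88×10^-10) = 7.65×10^-4 m.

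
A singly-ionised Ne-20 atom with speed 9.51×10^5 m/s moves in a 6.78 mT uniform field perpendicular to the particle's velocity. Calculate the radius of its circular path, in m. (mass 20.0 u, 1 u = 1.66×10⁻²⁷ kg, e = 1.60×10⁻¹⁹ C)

r ≈ 29.1 m

The magnetic force provides the centripetal force: qvB = mv²/r, so r = mv/(qB).
r = (3.32×10^-26 kg)(9.51×10^5 m/s) / [(1×1.60×10^-19 C)(6.78×10^-3 T)] = 29.1 m.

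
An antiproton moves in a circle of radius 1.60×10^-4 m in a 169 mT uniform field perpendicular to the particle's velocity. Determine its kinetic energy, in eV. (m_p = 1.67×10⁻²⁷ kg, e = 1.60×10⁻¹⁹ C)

K ≈ 0.0350 eV

v = qBr/m = (1×1.60×10^-19)(0.169)(1.60×10^-4) / (1.67×10^-27) = 2590 m/s.
K = ½mv² = 0.5·(1.67×10^-27)·(2590)² = 5.60×10^-21 J = 0.0350 eV.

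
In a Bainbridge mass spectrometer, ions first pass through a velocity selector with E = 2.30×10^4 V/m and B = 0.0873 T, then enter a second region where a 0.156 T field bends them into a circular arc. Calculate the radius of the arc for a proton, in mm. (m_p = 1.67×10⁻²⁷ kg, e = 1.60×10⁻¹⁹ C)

r ≈ 17.6 mm

The selector passes v = E/B = 2.30×10^4/0.0873 = 2.63×10^5 m/s.
In the deflection region, r = mv/(qB₂) = (1.67×10^-27)(2.63×10^5) / [(1×1.60×10^-19)(0.156)] = 0.0176 m.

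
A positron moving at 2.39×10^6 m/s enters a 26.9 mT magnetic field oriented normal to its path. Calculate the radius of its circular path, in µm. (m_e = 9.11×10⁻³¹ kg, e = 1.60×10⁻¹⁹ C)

The magnetic force provides the centripetal force: qvB = mv²/r, so r = mv/(qB).
r = (9.11×10^-31 kg)(2.39×10^6 m/s) / [(1×1.60×10^-19 C)(0.0269 T)] = 5.06×10^-4 m.

r ≈ 506 µm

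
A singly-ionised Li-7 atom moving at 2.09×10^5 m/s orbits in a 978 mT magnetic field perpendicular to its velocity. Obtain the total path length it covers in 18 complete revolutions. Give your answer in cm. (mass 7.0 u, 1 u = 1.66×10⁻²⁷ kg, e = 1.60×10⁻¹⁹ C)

L ≈ 176 cm

r = mv/(qB) = 0.0155 m, so one revolution covers 2πr = 0.0975 m.
In 18 revolutions: L = 18·2πr = 1.76 m.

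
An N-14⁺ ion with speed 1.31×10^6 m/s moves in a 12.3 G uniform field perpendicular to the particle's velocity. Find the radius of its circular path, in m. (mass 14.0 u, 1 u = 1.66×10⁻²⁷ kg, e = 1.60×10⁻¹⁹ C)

The magnetic force provides the centripetal force: qvB = mv²/r, so r = mv/(qB).
r = (2.32×10^-26 kg)(1.31×10^6 m/s) / [(1×1.60×10^-19 C)(1.23×10^-3 T)] = 155 m.

r ≈ 155 m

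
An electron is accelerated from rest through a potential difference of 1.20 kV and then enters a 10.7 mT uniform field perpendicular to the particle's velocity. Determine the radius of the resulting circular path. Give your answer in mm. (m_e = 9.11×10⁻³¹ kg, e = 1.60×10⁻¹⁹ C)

The kinetic energy gained is K = qV = (1×1.60×10^-19)(1200) = 1.92×10^-16 J.
v = √(2K/m) = 2.05×10^7 m/s.
r = mv/(qB) = (9.11×10^-31)(2.05×10^7) / [(1×1.60×10^-19)(0.0107)] = 0.0109 m.

r ≈ 10.9 mm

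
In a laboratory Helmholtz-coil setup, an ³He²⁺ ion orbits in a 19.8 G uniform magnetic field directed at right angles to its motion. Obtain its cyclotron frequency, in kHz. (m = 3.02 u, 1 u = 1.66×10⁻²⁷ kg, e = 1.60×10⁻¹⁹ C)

f ≈ 20.1 kHz

f = qB/(2πm) = (2×1.60×10^-19)(1.98×10^-3) / [2π(5.01×10^-27)] = 2.01×10^4 Hz.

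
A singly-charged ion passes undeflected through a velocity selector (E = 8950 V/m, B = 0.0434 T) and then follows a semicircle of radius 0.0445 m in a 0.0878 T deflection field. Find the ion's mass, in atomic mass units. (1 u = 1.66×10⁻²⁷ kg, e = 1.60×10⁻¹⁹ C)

m ≈ 1.83 u

v = E/B₁ = 2.06×10^5 m/s.
From r = mv/(qB₂), m = qB₂r/v = (1×1.60×10^-19)(0.0878)(0.0445) / (2.06×10^5) = 3.03×10^-27 kg.
In atomic mass units: m = 3.03×10^-27 / 1.66×10^-27 = 1.83 u.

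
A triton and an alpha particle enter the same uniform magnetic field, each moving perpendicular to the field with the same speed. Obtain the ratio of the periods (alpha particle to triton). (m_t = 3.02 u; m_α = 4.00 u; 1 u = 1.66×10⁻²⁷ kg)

T = 2πm/(qB) is independent of speed, so T₂/T₁ = (m₂/q₂)/(m₁/q₁).
T_{alpha particle}/T_{triton} = (6.64×10^-27/2e) / (5.01×10^-27/1e) = 0.662.

ratio ≈ 0.662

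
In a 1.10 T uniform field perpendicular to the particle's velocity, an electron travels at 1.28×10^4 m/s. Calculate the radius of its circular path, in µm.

r ≈ 0.0663 µm

The magnetic force provides the centripetal force: qvB = mv²/r, so r = mv/(qB).
r = (9.11×10^-31 kg)(1.28×10^4 m/s) / [(1×1.60×10^-19 C)(1.10 T)] = 6.63×10^-8 m.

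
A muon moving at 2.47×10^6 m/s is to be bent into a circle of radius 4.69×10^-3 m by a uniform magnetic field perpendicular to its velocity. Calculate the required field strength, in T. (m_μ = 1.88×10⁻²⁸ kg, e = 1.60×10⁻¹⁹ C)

B ≈ 0.619 T

qvB = mv²/r gives B = mv/(qr).
B = (1.88×10^-28)(2.47×10^6) / [(1×1.60×10^-19)(4.69×10^-3)] = 0.619 T.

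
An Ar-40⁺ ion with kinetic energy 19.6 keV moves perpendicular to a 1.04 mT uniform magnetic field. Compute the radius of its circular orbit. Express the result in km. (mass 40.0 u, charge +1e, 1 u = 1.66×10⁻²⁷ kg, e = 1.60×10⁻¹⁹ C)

r ≈ 0.123 km

Convert the energy: K = 19.6 keV = 3.14×10^-15 J.
v = √(2K/m) = √(2·3.14×10^-15/6.64×10^-26) = 3.07×10^5 m/s.
r = mv/(qB) = (6.64×10^-26)(3.07×10^5) / [(1×1.60×10^-19)(1.04×10^-3)] = 123 m.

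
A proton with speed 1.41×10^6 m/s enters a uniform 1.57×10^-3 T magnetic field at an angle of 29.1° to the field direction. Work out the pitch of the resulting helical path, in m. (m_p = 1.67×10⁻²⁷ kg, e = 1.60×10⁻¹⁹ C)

pitch ≈ 51.5 m

The velocity component along B is v∥ = v cos29.1° = 1.23×10^6 m/s.
The cyclotron period T = 2πm/(qB) = 4.18×10^-5 s is set by m, q, B alone.
Pitch = v∥·T = (1.23×10^6)(4.18×10^-5) = 51.5 m.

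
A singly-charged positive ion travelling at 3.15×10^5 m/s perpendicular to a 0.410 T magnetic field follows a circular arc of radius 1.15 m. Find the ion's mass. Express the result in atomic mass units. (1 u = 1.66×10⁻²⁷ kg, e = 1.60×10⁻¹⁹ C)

qvB = mv²/r ⇒ m = qBr/v.
m = (1×1.60×10^-19)(0.410)(1.15) / (3.15×10^5) = 2.39×10^-25 kg = 144 u.

m ≈ 144 u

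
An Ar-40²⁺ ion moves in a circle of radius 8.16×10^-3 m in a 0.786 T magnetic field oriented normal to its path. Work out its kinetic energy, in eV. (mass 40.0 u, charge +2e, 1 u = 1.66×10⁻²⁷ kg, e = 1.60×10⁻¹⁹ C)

v = qBr/m = (2×1.60×10^-19)(0.786)(8.16×10^-3) / (6.64×10^-26) = 3.09×10^4 m/s.
K = ½mv² = 0.5·(6.64×10^-26)·(3.09×10^4)² = 3.17×10^-17 J = 198 eV.

K ≈ 198 eV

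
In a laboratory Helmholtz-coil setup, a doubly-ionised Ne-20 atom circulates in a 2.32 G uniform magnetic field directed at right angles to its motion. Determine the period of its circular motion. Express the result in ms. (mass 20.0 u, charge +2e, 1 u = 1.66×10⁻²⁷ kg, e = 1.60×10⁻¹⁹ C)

The cyclotron period is independent of speed: T = 2πm/(qB).
T = 2π(3.32×10^-26) / [(2×1.60×10^-19)(2.32×10^-4)] = 2.81×10^-3 s.

T ≈ 2.81 ms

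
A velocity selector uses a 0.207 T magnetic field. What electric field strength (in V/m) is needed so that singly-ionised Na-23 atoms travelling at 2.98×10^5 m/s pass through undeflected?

qE = qvB ⇒ E = vB = (2.98×10^5)(0.207) = 6.17×10^4 V/m.

E ≈ 6.17×10^4 V/m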